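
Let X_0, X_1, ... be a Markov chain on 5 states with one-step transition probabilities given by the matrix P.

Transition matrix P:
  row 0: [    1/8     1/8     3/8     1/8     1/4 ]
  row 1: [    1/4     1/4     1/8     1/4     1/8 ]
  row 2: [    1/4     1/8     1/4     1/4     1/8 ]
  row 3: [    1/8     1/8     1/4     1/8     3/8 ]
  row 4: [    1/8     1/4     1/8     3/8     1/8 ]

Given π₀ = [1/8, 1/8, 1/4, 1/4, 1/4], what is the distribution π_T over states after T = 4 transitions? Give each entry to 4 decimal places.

π = [0.1746, 0.1719, 0.2249, 0.2253, 0.2033]

t=0: π = [0.1250, 0.1250, 0.2500, 0.2500, 0.2500]
t=1: π = [0.1719, 0.1719, 0.2188, 0.2344, 0.2031]
t=2: π = [0.1738, 0.1719, 0.2246, 0.2246, 0.2051]
t=3: π = [0.1746, 0.1721, 0.2246, 0.2258, 0.2029]
t=4: π = [0.1746, 0.1719, 0.2249, 0.2253, 0.2033]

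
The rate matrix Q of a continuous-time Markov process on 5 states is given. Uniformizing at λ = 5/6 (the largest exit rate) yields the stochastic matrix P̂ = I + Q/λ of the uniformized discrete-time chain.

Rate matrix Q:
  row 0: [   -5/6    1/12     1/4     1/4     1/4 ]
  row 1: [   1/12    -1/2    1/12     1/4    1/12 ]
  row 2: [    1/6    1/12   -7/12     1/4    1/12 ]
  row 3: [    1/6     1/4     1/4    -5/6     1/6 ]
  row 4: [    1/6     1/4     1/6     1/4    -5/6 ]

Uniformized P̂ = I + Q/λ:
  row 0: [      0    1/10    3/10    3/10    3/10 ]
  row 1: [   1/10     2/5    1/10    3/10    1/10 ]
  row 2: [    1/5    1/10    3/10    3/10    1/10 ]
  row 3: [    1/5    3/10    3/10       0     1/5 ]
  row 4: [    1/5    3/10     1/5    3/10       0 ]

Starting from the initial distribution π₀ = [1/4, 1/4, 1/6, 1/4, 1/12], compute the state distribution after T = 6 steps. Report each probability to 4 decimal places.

π = [0.1460, 0.2484, 0.2365, 0.2308, 0.1384]

t=0: π = [0.2500, 0.2500, 0.1667, 0.2500, 0.0833]
t=1: π = [0.1250, 0.2417, 0.2417, 0.2250, 0.1667]
t=2: π = [0.1508, 0.2508, 0.2350, 0.2325, 0.1308]
t=3: π = [0.1448, 0.2479, 0.2368, 0.2303, 0.1403]
t=4: π = [0.1463, 0.2485, 0.2364, 0.2309, 0.1379]
t=5: π = [0.1459, 0.2483, 0.2365, 0.2307, 0.1386]
t=6: π = [0.1460, 0.2484, 0.2365, 0.2308, 0.1384]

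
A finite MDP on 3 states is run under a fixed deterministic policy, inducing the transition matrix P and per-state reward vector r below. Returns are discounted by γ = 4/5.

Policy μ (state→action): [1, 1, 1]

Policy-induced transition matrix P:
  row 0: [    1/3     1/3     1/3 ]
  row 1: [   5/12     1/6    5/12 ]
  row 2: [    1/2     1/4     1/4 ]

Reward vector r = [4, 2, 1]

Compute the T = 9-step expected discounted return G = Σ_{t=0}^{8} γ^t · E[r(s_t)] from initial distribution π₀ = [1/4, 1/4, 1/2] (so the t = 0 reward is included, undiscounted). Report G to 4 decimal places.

G = 10.3470

t=0: π = [0.2500, 0.2500, 0.5000], E[r] = 2.0000, γ^t·E[r] = 2.000000, running G = 2.000000
t=1: π = [0.4375, 0.2500, 0.3125], E[r] = 2.5625, γ^t·E[r] = 2.050000, running G = 4.050000
t=2: π = [0.4063, 0.2656, 0.3281], E[r] = 2.4844, γ^t·E[r] = 1.590000, running G = 5.640000
t=3: π = [0.4102, 0.2617, 0.3281], E[r] = 2.4922, γ^t·E[r] = 1.276000, running G = 6.916000
t=4: π = [0.4098, 0.2624, 0.3278], E[r] = 2.4919, γ^t·E[r] = 1.020667, running G = 7.936667
t=5: π = [0.4098, 0.2623, 0.3279], E[r] = 2.4918, γ^t·E[r] = 0.816507, running G = 8.753173
t=6: π = [0.4098, 0.2623, 0.3279], E[r] = 2.4918, γ^t·E[r] = 0.653212, running G = 9.406386
t=7: π = [0.4098, 0.2623, 0.3279], E[r] = 2.4918, γ^t·E[r] = 0.522569, running G = 9.928955
t=8: π = [0.4098, 0.2623, 0.3279], E[r] = 2.4918, γ^t·E[r] = 0.418055, running G = 10.347010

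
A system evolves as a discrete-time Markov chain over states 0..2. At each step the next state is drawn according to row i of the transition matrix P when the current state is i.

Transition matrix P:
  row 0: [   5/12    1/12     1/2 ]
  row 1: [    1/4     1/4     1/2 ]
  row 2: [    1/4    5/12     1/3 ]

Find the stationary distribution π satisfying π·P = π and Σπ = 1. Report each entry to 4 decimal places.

Balance equations π_j = Σ_i π_i·P[i][j]:
  π_0 = 5/12·π_0 + 1/4·π_1 + 1/4·π_2
  π_1 = 1/12·π_0 + 1/4·π_1 + 5/12·π_2
  normalize: π_0 + π_1 + π_2 = 1
Solving the linear system gives exactly π = [3/10, 19/70, 3/7].

π = [0.3000, 0.2714, 0.4286]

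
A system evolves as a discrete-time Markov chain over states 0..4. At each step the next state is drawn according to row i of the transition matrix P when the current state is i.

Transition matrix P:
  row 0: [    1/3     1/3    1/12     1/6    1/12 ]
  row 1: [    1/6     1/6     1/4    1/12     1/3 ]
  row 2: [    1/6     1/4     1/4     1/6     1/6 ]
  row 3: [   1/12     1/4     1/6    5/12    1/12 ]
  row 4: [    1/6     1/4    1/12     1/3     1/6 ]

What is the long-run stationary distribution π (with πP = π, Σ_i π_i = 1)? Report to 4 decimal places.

Balance equations π_j = Σ_i π_i·P[i][j]:
  π_0 = 1/3·π_0 + 1/6·π_1 + 1/6·π_2 + 1/12·π_3 + 1/6·π_4
  π_1 = 1/3·π_0 + 1/6·π_1 + 1/4·π_2 + 1/4·π_3 + 1/4·π_4
  π_2 = 1/12·π_0 + 1/4·π_1 + 1/4·π_2 + 1/6·π_3 + 1/12·π_4
  π_3 = 1/6·π_0 + 1/12·π_1 + 1/6·π_2 + 5/12·π_3 + 1/3·π_4
  normalize: π_0 + π_1 + π_2 + π_3 + π_4 = 1
Solving the linear system gives exactly π = [180/1019, 249/1019, 351/2038, 238/1019, 353/2038].

π = [0.1766, 0.2444, 0.1722, 0.2336, 0.1732]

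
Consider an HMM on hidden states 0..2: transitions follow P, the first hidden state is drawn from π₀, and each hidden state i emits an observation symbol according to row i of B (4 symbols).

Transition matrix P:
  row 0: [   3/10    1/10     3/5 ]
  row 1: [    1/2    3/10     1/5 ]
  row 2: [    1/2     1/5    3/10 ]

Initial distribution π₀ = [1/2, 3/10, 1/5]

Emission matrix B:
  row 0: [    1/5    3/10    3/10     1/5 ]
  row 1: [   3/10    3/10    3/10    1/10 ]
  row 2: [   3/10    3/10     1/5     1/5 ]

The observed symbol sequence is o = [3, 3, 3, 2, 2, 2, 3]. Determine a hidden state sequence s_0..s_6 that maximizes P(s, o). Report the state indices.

t=0: δ = [1.000e-01, 3.000e-02, 4.000e-02]  (obs o_0=3)
t=1: δ = [6.000e-03, 1.000e-03, 1.200e-02]  ψ = [0, 0, 0]  (obs o_1=3)
t=2: δ = [1.200e-03, 2.400e-04, 7.200e-04]  ψ = [2, 2, 0]  (obs o_2=3)
t=3: δ = [1.080e-04, 4.320e-05, 1.440e-04]  ψ = [0, 2, 0]  (obs o_3=2)
t=4: δ = [2.160e-05, 8.640e-06, 1.296e-05]  ψ = [2, 2, 0]  (obs o_4=2)
t=5: δ = [1.944e-06, 7.776e-07, 2.592e-06]  ψ = [0, 1, 0]  (obs o_5=2)
t=6: δ = [2.592e-07, 5.184e-08, 2.333e-07]  ψ = [2, 2, 0]  (obs o_6=3)
backtrack: best end state = 0; path = [0, 2, 0, 2, 0, 2, 0]

path = [0, 2, 0, 2, 0, 2, 0]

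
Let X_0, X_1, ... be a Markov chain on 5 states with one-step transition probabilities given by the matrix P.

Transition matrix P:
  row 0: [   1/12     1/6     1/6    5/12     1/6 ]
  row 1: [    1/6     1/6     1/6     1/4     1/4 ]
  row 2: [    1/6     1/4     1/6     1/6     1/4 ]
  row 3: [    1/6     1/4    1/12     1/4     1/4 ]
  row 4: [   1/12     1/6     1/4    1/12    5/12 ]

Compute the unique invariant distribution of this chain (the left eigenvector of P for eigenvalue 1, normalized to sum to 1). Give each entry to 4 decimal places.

Balance equations π_j = Σ_i π_i·P[i][j]:
  π_0 = 1/12·π_0 + 1/6·π_1 + 1/6·π_2 + 1/6·π_3 + 1/12·π_4
  π_1 = 1/6·π_0 + 1/6·π_1 + 1/4·π_2 + 1/4·π_3 + 1/6·π_4
  π_2 = 1/6·π_0 + 1/6·π_1 + 1/6·π_2 + 1/12·π_3 + 1/4·π_4
  π_3 = 5/12·π_0 + 1/4·π_1 + 1/6·π_2 + 1/4·π_3 + 1/12·π_4
  normalize: π_0 + π_1 + π_2 + π_3 + π_4 = 1
Solving the linear system gives exactly π = [17/129, 111/559, 3193/18447, 3869/18447, 37/129].

π = [0.1318, 0.1986, 0.1731, 0.2097, 0.2868]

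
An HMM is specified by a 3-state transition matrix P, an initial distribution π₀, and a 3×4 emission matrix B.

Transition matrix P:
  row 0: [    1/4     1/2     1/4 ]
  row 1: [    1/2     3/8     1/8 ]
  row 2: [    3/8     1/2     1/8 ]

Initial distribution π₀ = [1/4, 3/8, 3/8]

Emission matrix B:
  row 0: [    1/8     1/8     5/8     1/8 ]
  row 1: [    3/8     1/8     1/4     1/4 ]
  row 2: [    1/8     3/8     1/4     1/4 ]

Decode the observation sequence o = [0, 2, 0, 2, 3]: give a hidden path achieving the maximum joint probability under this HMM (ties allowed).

path = [1, 0, 1, 0, 1]

t=0: δ = [3.125e-02, 1.406e-01, 4.688e-02]  (obs o_0=0)
t=1: δ = [4.395e-02, 1.318e-02, 4.395e-03]  ψ = [1, 1, 1]  (obs o_1=2)
t=2: δ = [1.373e-03, 8.240e-03, 1.373e-03]  ψ = [0, 0, 0]  (obs o_2=0)
t=3: δ = [2.575e-03, 7.725e-04, 2.575e-04]  ψ = [1, 1, 1]  (obs o_3=2)
t=4: δ = [8.047e-05, 3.219e-04, 1.609e-04]  ψ = [0, 0, 0]  (obs o_4=3)
backtrack: best end state = 1; path = [1, 0, 1, 0, 1]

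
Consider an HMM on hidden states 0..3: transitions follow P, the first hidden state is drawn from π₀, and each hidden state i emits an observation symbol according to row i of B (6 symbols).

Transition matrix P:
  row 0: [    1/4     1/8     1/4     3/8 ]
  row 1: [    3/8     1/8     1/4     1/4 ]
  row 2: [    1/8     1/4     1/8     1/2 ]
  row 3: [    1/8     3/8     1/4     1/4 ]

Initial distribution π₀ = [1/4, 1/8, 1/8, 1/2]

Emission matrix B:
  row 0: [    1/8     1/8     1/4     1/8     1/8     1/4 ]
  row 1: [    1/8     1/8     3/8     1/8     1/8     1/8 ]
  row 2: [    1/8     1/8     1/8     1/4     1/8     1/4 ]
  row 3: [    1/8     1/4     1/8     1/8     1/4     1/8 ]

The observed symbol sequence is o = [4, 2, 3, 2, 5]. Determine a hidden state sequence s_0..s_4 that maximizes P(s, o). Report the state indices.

path = [3, 1, 2, 1, 0]

t=0: δ = [3.125e-02, 1.562e-02, 1.562e-02, 1.250e-01]  (obs o_0=4)
t=1: δ = [3.906e-03, 1.758e-02, 3.906e-03, 3.906e-03]  ψ = [3, 3, 3, 3]  (obs o_1=2)
t=2: δ = [8.240e-04, 2.747e-04, 1.099e-03, 5.493e-04]  ψ = [1, 1, 1, 1]  (obs o_2=3)
t=3: δ = [5.150e-05, 1.030e-04, 2.575e-05, 6.866e-05]  ψ = [0, 2, 0, 2]  (obs o_3=2)
t=4: δ = [9.656e-06, 3.219e-06, 6.437e-06, 3.219e-06]  ψ = [1, 3, 1, 1]  (obs o_4=5)
backtrack: best end state = 0; path = [3, 1, 2, 1, 0]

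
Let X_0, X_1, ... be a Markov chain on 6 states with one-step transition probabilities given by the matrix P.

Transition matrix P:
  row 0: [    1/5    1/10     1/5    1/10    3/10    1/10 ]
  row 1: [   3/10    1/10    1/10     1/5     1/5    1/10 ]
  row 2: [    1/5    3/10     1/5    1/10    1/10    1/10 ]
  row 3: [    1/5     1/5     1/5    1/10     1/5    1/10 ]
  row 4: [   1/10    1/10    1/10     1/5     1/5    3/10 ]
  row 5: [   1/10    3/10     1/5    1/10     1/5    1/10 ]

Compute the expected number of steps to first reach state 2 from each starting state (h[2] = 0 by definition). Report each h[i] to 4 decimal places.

First-step conditioning: h[2] = 0; for i ≠ 2, h[i] = 1 + Σ_k P[i][k]·h[k].
  h[0] = 1 + 1/5·h[0] + 1/10·h[1] + 1/10·h[3] + 3/10·h[4] + 1/10·h[5]
  h[1] = 1 + 3/10·h[0] + 1/10·h[1] + 1/5·h[3] + 1/5·h[4] + 1/10·h[5]
  h[3] = 1 + 1/5·h[0] + 1/5·h[1] + 1/10·h[3] + 1/5·h[4] + 1/10·h[5]
  h[4] = 1 + 1/10·h[0] + 1/10·h[1] + 1/5·h[3] + 1/5·h[4] + 3/10·h[5]
  h[5] = 1 + 1/10·h[0] + 3/10·h[1] + 1/10·h[3] + 1/5·h[4] + 1/10·h[5]
Solving the 5×5 linear system over states ≠ 2 gives exactly h = [56210/9123, 61310/9123, 0, 56200/9123, 20470/3041, 56710/9123] (h[2] = 0 is the target).

h = [6.1614, 6.7204, 0.0000, 6.1603, 6.7313, 6.2162]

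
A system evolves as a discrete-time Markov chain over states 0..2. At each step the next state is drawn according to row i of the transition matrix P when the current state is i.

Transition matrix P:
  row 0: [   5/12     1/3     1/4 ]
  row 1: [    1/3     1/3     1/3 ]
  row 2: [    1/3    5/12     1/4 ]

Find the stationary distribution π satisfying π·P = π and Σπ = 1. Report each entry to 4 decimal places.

Balance equations π_j = Σ_i π_i·P[i][j]:
  π_0 = 5/12·π_0 + 1/3·π_1 + 1/3·π_2
  π_1 = 1/3·π_0 + 1/3·π_1 + 5/12·π_2
  normalize: π_0 + π_1 + π_2 = 1
Solving the linear system gives exactly π = [4/11, 51/143, 40/143].

π = [0.3636, 0.3566, 0.2797]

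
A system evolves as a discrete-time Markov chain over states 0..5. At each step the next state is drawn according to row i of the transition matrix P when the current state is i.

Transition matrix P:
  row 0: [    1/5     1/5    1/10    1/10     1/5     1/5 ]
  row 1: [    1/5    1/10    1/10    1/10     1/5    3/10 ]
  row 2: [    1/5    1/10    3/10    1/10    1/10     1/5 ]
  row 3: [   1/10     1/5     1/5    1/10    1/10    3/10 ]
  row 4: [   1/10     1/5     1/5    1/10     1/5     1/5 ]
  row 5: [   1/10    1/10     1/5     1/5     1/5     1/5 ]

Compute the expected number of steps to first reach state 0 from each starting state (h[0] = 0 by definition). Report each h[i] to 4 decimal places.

First-step conditioning: h[0] = 0; for i ≠ 0, h[i] = 1 + Σ_k P[i][k]·h[k].
  h[1] = 1 + 1/10·h[1] + 1/10·h[2] + 1/10·h[3] + 1/5·h[4] + 3/10·h[5]
  h[2] = 1 + 1/10·h[1] + 3/10·h[2] + 1/10·h[3] + 1/10·h[4] + 1/5·h[5]
  h[3] = 1 + 1/5·h[1] + 1/5·h[2] + 1/10·h[3] + 1/10·h[4] + 3/10·h[5]
  h[4] = 1 + 1/5·h[1] + 1/5·h[2] + 1/10·h[3] + 1/5·h[4] + 1/5·h[5]
  h[5] = 1 + 1/10·h[1] + 1/5·h[2] + 1/5·h[3] + 1/5·h[4] + 1/5·h[5]
Solving the 5×5 linear system over states ≠ 0 gives exactly h = [0, 11250/1651, 10990/1651, 12250/1651, 12240/1651, 12340/1651] (h[0] = 0 is the target).

h = [0.0000, 6.8141, 6.6566, 7.4197, 7.4137, 7.4743]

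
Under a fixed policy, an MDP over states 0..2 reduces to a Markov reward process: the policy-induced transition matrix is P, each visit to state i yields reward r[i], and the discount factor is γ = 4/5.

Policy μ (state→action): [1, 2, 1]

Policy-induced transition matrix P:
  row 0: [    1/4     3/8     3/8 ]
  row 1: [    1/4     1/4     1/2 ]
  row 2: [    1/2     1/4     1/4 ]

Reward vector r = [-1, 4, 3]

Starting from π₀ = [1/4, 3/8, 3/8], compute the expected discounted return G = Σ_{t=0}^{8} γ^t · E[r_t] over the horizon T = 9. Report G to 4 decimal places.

t=0: π = [0.2500, 0.3750, 0.3750], E[r] = 2.3750, γ^t·E[r] = 2.375000, running G = 2.375000
t=1: π = [0.3438, 0.2813, 0.3750], E[r] = 1.9063, γ^t·E[r] = 1.525000, running G = 3.900000
t=2: π = [0.3438, 0.2930, 0.3633], E[r] = 1.9180, γ^t·E[r] = 1.227500, running G = 5.127500
t=3: π = [0.3408, 0.2930, 0.3662], E[r] = 1.9297, γ^t·E[r] = 0.988000, running G = 6.115500
t=4: π = [0.3416, 0.2926, 0.3658], E[r] = 1.9264, γ^t·E[r] = 0.789050, running G = 6.904550
t=5: π = [0.3415, 0.2927, 0.3658], E[r] = 1.9268, γ^t·E[r] = 0.631390, running G = 7.535940
t=6: π = [0.3415, 0.2927, 0.3659], E[r] = 1.9268, γ^t·E[r] = 0.505109, running G = 8.041049
t=7: π = [0.3415, 0.2927, 0.3659], E[r] = 1.9268, γ^t·E[r] = 0.404085, running G = 8.445134
t=8: π = [0.3415, 0.2927, 0.3659], E[r] = 1.9268, γ^t·E[r] = 0.323268, running G = 8.768402

G = 8.7684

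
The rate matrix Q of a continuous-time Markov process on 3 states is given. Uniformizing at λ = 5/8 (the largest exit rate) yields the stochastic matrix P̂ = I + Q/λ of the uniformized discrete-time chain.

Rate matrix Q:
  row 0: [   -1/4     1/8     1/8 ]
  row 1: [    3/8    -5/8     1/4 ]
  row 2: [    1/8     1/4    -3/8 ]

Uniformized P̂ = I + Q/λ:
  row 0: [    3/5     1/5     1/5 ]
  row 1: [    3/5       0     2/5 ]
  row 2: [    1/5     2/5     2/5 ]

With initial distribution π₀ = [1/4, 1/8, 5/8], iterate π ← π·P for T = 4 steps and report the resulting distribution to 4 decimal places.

t=0: π = [0.2500, 0.1250, 0.6250]
t=1: π = [0.3500, 0.3000, 0.3500]
t=2: π = [0.4600, 0.2100, 0.3300]
t=3: π = [0.4680, 0.2240, 0.3080]
t=4: π = [0.4768, 0.2168, 0.3064]

π = [0.4768, 0.2168, 0.3064]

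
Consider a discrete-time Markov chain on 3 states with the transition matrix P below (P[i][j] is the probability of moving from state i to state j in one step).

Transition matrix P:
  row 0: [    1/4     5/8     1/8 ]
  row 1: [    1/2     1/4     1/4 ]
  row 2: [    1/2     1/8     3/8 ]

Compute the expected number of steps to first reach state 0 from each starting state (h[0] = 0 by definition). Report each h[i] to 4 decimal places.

First-step conditioning: h[0] = 0; for i ≠ 0, h[i] = 1 + Σ_k P[i][k]·h[k].
  h[1] = 1 + 1/4·h[1] + 1/4·h[2]
  h[2] = 1 + 1/8·h[1] + 3/8·h[2]
Solving the 2×2 linear system over states ≠ 0 gives exactly h = [0, 2, 2] (h[0] = 0 is the target).

h = [0.0000, 2.0000, 2.0000]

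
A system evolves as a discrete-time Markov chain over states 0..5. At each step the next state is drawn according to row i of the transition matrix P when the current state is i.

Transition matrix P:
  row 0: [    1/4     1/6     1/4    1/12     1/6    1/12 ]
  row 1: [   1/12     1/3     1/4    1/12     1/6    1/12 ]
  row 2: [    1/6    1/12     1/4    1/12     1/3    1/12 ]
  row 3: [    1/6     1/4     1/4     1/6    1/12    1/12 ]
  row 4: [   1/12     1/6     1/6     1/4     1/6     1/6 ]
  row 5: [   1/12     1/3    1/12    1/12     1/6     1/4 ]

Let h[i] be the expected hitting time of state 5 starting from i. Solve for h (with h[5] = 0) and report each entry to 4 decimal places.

First-step conditioning: h[5] = 0; for i ≠ 5, h[i] = 1 + Σ_k P[i][k]·h[k].
  h[0] = 1 + 1/4·h[0] + 1/6·h[1] + 1/4·h[2] + 1/12·h[3] + 1/6·h[4]
  h[1] = 1 + 1/12·h[0] + 1/3·h[1] + 1/4·h[2] + 1/12·h[3] + 1/6·h[4]
  h[2] = 1 + 1/6·h[0] + 1/12·h[1] + 1/4·h[2] + 1/12·h[3] + 1/3·h[4]
  h[3] = 1 + 1/6·h[0] + 1/4·h[1] + 1/4·h[2] + 1/6·h[3] + 1/12·h[4]
  h[4] = 1 + 1/12·h[0] + 1/6·h[1] + 1/6·h[2] + 1/4·h[3] + 1/6·h[4]
Solving the 5×5 linear system over states ≠ 5 gives exactly h = [4890/487, 4890/487, 4824/487, 4926/487, 4494/487, 0] (h[5] = 0 is the target).

h = [10.0411, 10.0411, 9.9055, 10.1150, 9.2279, 0.0000]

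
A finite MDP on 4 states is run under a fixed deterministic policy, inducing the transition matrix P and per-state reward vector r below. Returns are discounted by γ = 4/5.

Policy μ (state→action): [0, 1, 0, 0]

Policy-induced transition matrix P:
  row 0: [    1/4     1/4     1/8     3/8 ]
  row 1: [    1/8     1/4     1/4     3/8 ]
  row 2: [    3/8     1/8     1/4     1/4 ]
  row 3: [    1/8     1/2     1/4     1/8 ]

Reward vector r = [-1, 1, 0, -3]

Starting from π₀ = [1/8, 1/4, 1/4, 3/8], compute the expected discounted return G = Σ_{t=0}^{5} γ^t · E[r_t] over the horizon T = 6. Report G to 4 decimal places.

G = -2.9413

t=0: π = [0.1250, 0.2500, 0.2500, 0.3750], E[r] = -1.0000, γ^t·E[r] = -1.000000, running G = -1.000000
t=1: π = [0.2031, 0.3125, 0.2344, 0.2500], E[r] = -0.6406, γ^t·E[r] = -0.512500, running G = -1.512500
t=2: π = [0.2090, 0.2832, 0.2246, 0.2832], E[r] = -0.7754, γ^t·E[r] = -0.496250, running G = -2.008750
t=3: π = [0.2073, 0.2927, 0.2239, 0.2761], E[r] = -0.7429, γ^t·E[r] = -0.380375, running G = -2.389125
t=4: π = [0.2069, 0.2910, 0.2241, 0.2780], E[r] = -0.7498, γ^t·E[r] = -0.307113, running G = -2.696238
t=5: π = [0.2069, 0.2915, 0.2241, 0.2775], E[r] = -0.7479, γ^t·E[r] = -0.245064, running G = -2.941301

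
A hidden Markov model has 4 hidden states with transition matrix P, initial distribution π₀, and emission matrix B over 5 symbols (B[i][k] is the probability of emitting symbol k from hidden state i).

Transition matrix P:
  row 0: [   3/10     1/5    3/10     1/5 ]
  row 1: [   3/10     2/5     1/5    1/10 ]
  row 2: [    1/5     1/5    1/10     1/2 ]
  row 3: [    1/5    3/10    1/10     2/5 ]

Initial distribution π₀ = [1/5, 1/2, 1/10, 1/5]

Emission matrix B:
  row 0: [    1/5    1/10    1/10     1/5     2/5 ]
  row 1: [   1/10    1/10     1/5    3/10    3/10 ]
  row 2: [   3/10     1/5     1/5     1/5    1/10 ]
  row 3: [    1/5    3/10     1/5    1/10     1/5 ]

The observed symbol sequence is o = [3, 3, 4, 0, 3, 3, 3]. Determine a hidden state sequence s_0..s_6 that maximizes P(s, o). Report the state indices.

t=0: δ = [4.000e-02, 1.500e-01, 2.000e-02, 2.000e-02]  (obs o_0=3)
t=1: δ = [9.000e-03, 1.800e-02, 6.000e-03, 1.500e-03]  ψ = [1, 1, 1, 1]  (obs o_1=3)
t=2: δ = [2.160e-03, 2.160e-03, 3.600e-04, 6.000e-04]  ψ = [1, 1, 1, 2]  (obs o_2=4)
t=3: δ = [1.296e-04, 8.640e-05, 1.944e-04, 8.640e-05]  ψ = [0, 1, 0, 0]  (obs o_3=0)
t=4: δ = [7.776e-06, 1.166e-05, 7.776e-06, 9.720e-06]  ψ = [0, 2, 0, 2]  (obs o_4=3)
t=5: δ = [6.998e-07, 1.400e-06, 4.666e-07, 3.888e-07]  ψ = [1, 1, 0, 2]  (obs o_5=3)
t=6: δ = [8.398e-08, 1.680e-07, 5.599e-08, 2.333e-08]  ψ = [1, 1, 1, 2]  (obs o_6=3)
backtrack: best end state = 1; path = [1, 1, 0, 2, 1, 1, 1]

path = [1, 1, 0, 2, 1, 1, 1]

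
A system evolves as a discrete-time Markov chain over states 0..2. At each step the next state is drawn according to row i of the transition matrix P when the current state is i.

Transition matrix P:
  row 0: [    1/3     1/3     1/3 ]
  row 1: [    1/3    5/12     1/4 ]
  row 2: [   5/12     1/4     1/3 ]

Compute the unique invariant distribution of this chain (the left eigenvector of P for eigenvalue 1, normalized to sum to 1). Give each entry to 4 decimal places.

π = [0.3588, 0.3359, 0.3053]

Balance equations π_j = Σ_i π_i·P[i][j]:
  π_0 = 1/3·π_0 + 1/3·π_1 + 5/12·π_2
  π_1 = 1/3·π_0 + 5/12·π_1 + 1/4·π_2
  normalize: π_0 + π_1 + π_2 = 1
Solving the linear system gives exactly π = [47/131, 44/131, 40/131].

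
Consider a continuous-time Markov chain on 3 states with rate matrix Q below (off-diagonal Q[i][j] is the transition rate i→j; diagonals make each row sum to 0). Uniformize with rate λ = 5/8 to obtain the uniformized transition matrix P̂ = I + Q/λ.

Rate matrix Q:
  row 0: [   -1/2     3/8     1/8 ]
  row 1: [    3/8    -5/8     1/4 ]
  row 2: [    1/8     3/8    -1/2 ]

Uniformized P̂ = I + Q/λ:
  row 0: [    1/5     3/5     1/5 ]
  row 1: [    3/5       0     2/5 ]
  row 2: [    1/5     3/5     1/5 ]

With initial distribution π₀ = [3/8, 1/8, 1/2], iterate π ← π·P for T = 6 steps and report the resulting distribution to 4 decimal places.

t=0: π = [0.3750, 0.1250, 0.5000]
t=1: π = [0.2500, 0.5250, 0.2250]
t=2: π = [0.4100, 0.2850, 0.3050]
t=3: π = [0.3140, 0.4290, 0.2570]
t=4: π = [0.3716, 0.3426, 0.2858]
t=5: π = [0.3370, 0.3944, 0.2685]
t=6: π = [0.3578, 0.3633, 0.2789]

π = [0.3578, 0.3633, 0.2789]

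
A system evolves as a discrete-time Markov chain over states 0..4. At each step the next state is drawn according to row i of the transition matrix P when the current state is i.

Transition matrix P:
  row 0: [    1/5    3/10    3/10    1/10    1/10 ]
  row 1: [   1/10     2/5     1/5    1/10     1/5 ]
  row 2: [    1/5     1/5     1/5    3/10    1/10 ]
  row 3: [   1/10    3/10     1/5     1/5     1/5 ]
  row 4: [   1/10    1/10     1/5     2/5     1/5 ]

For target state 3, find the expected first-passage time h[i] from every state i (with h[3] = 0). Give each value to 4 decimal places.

h = [5.2776, 5.2016, 4.3250, 0.0000, 3.6411]

First-step conditioning: h[3] = 0; for i ≠ 3, h[i] = 1 + Σ_k P[i][k]·h[k].
  h[0] = 1 + 1/5·h[0] + 3/10·h[1] + 3/10·h[2] + 1/10·h[4]
  h[1] = 1 + 1/10·h[0] + 2/5·h[1] + 1/5·h[2] + 1/5·h[4]
  h[2] = 1 + 1/5·h[0] + 1/5·h[1] + 1/5·h[2] + 1/10·h[4]
  h[4] = 1 + 1/10·h[0] + 1/10·h[1] + 1/5·h[2] + 1/5·h[4]
Solving the 4×4 linear system over states ≠ 3 gives exactly h = [9030/1711, 8900/1711, 7400/1711, 0, 6230/1711] (h[3] = 0 is the target).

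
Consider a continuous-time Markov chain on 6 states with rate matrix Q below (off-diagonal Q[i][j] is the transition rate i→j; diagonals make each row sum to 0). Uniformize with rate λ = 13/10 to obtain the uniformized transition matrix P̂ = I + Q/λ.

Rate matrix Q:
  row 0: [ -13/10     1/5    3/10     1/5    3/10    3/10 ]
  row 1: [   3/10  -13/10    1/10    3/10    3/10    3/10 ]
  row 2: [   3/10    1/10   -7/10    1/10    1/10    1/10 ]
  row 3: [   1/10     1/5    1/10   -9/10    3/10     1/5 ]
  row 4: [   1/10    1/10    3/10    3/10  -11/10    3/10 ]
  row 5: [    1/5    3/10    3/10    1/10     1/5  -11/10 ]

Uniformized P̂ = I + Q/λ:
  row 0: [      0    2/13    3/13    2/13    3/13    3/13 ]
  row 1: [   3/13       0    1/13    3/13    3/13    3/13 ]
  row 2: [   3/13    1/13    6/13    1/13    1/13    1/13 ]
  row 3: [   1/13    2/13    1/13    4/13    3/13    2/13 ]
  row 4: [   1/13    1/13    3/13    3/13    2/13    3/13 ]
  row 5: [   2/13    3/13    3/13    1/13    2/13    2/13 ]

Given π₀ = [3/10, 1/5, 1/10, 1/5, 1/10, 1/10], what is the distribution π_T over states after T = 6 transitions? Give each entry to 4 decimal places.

π = [0.1347, 0.1172, 0.2423, 0.1705, 0.1677, 0.1675]

t=0: π = [0.3000, 0.2000, 0.1000, 0.2000, 0.1000, 0.1000]
t=1: π = [0.1077, 0.1154, 0.1923, 0.1923, 0.2000, 0.1923]
t=2: π = [0.1308, 0.1207, 0.2278, 0.1781, 0.1710, 0.1716]
t=3: π = [0.1337, 0.1178, 0.2374, 0.1730, 0.1694, 0.1688]
t=4: π = [0.1343, 0.1174, 0.2408, 0.1713, 0.1682, 0.1680]
t=5: π = [0.1346, 0.1172, 0.2419, 0.1707, 0.1679, 0.1676]
t=6: π = [0.1347, 0.1172, 0.2423, 0.1705, 0.1677, 0.1675]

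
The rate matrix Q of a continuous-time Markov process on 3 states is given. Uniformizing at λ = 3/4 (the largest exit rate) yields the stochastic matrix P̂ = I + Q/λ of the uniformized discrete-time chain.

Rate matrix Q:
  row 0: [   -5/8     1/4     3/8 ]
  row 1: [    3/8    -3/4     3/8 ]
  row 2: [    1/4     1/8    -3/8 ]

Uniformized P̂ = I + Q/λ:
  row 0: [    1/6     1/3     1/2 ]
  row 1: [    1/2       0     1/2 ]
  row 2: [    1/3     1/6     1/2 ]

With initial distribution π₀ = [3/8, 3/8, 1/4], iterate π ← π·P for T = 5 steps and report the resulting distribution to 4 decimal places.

t=0: π = [0.3750, 0.3750, 0.2500]
t=1: π = [0.3333, 0.1667, 0.5000]
t=2: π = [0.3056, 0.1944, 0.5000]
t=3: π = [0.3148, 0.1852, 0.5000]
t=4: π = [0.3117, 0.1883, 0.5000]
t=5: π = [0.3128, 0.1872, 0.5000]

π = [0.3128, 0.1872, 0.5000]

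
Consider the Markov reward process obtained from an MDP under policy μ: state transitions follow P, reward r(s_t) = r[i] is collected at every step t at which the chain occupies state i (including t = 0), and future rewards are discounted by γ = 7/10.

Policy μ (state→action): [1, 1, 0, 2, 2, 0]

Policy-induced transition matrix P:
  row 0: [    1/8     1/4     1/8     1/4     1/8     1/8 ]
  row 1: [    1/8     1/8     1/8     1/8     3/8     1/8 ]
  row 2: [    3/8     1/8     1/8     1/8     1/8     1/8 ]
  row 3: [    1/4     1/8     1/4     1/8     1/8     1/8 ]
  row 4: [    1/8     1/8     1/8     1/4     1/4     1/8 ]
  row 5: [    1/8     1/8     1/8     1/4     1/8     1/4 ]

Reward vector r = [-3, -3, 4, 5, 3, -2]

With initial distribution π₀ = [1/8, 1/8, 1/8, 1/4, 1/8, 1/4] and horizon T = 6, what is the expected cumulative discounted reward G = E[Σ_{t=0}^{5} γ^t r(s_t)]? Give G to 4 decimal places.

t=0: π = [0.1250, 0.1250, 0.1250, 0.2500, 0.1250, 0.2500], E[r] = 0.8750, γ^t·E[r] = 0.875000, running G = 0.875000
t=1: π = [0.1875, 0.1406, 0.1563, 0.1875, 0.1719, 0.1563], E[r] = 0.7813, γ^t·E[r] = 0.546875, running G = 1.421875
t=2: π = [0.1875, 0.1484, 0.1484, 0.1895, 0.1816, 0.1445], E[r] = 0.7891, γ^t·E[r] = 0.386641, running G = 1.808516
t=3: π = [0.1858, 0.1484, 0.1487, 0.1892, 0.1848, 0.1431], E[r] = 0.8064, γ^t·E[r] = 0.276594, running G = 2.085110
t=4: π = [0.1858, 0.1482, 0.1487, 0.1892, 0.1852, 0.1429], E[r] = 0.8084, γ^t·E[r] = 0.194092, running G = 2.279202
t=5: π = [0.1858, 0.1482, 0.1487, 0.1892, 0.1852, 0.1429], E[r] = 0.8086, γ^t·E[r] = 0.135898, running G = 2.415099

G = 2.4151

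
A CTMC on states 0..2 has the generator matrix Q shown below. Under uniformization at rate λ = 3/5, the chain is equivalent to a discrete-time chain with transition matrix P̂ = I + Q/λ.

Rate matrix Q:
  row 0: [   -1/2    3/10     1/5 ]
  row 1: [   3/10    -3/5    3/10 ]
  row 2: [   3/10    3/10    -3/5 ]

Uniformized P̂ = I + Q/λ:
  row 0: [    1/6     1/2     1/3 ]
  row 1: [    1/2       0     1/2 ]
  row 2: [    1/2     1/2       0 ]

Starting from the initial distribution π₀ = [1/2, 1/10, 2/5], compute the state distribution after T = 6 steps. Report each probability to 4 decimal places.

π = [0.3752, 0.3297, 0.2951]

t=0: π = [0.5000, 0.1000, 0.4000]
t=1: π = [0.3333, 0.4500, 0.2167]
t=2: π = [0.3889, 0.2750, 0.3361]
t=3: π = [0.3704, 0.3625, 0.2671]
t=4: π = [0.3765, 0.3188, 0.3047]
t=5: π = [0.3745, 0.3406, 0.2849]
t=6: π = [0.3752, 0.3297, 0.2951]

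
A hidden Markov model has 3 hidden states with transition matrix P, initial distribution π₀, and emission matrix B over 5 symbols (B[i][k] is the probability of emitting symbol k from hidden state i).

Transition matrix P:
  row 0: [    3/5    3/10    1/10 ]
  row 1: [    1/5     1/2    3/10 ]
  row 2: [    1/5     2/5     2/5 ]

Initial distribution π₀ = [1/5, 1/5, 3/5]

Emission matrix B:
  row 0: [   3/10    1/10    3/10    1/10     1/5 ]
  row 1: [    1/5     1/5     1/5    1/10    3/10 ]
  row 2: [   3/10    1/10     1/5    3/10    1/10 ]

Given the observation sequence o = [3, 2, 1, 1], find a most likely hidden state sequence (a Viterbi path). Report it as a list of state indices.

path = [2, 1, 1, 1]

t=0: δ = [2.000e-02, 2.000e-02, 1.800e-01]  (obs o_0=3)
t=1: δ = [1.080e-02, 1.440e-02, 1.440e-02]  ψ = [2, 2, 2]  (obs o_1=2)
t=2: δ = [6.480e-04, 1.440e-03, 5.760e-04]  ψ = [0, 1, 2]  (obs o_2=1)
t=3: δ = [3.888e-05, 1.440e-04, 4.320e-05]  ψ = [0, 1, 1]  (obs o_3=1)
backtrack: best end state = 1; path = [2, 1, 1, 1]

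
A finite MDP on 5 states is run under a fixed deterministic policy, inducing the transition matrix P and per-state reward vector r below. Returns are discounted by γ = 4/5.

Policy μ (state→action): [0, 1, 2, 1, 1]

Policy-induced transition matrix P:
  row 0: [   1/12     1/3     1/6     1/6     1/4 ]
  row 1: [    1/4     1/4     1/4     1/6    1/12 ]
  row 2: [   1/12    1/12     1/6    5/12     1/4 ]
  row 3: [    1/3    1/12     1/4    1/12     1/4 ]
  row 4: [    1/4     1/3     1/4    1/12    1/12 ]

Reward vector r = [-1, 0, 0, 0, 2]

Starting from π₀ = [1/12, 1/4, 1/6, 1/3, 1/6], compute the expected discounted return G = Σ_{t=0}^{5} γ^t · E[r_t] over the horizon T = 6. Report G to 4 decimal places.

t=0: π = [0.0833, 0.2500, 0.1667, 0.3333, 0.1667], E[r] = 0.2500, γ^t·E[r] = 0.250000, running G = 0.250000
t=1: π = [0.2361, 0.1875, 0.2292, 0.1667, 0.1806], E[r] = 0.1250, γ^t·E[r] = 0.100000, running G = 0.350000
t=2: π = [0.1863, 0.2188, 0.2112, 0.1950, 0.1887], E[r] = 0.1910, γ^t·E[r] = 0.122222, running G = 0.472222
t=3: π = [0.2000, 0.2135, 0.2169, 0.1875, 0.1821], E[r] = 0.1642, γ^t·E[r] = 0.084074, running G = 0.556296
t=4: π = [0.1961, 0.2144, 0.2153, 0.1901, 0.1841], E[r] = 0.1720, γ^t·E[r] = 0.070440, running G = 0.626736
t=5: π = [0.1973, 0.2141, 0.2157, 0.1893, 0.1836], E[r] = 0.1699, γ^t·E[r] = 0.055670, running G = 0.682406

G = 0.6824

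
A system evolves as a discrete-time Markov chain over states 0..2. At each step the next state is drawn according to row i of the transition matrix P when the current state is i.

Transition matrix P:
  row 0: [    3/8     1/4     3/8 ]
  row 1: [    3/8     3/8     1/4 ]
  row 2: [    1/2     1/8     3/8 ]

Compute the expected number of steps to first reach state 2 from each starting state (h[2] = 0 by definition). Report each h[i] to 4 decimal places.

First-step conditioning: h[2] = 0; for i ≠ 2, h[i] = 1 + Σ_k P[i][k]·h[k].
  h[0] = 1 + 3/8·h[0] + 1/4·h[1]
  h[1] = 1 + 3/8·h[0] + 3/8·h[1]
Solving the 2×2 linear system over states ≠ 2 gives exactly h = [56/19, 64/19, 0] (h[2] = 0 is the target).

h = [2.9474, 3.3684, 0.0000]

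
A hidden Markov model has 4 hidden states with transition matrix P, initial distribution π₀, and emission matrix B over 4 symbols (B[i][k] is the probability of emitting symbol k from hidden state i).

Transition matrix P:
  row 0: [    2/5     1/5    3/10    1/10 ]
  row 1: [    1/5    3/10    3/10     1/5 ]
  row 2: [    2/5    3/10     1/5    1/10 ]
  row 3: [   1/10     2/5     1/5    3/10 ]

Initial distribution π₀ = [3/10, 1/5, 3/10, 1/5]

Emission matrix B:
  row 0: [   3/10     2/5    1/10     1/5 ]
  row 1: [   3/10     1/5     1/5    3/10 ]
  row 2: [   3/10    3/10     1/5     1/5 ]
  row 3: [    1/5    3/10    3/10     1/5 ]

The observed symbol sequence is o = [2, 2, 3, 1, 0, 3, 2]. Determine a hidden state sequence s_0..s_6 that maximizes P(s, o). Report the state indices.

t=0: δ = [3.000e-02, 4.000e-02, 6.000e-02, 6.000e-02]  (obs o_0=2)
t=1: δ = [2.400e-03, 4.800e-03, 2.400e-03, 5.400e-03]  ψ = [2, 3, 1, 3]  (obs o_1=2)
t=2: δ = [1.920e-04, 6.480e-04, 2.880e-04, 3.240e-04]  ψ = [0, 3, 1, 3]  (obs o_2=3)
t=3: δ = [5.184e-05, 3.888e-05, 5.832e-05, 3.888e-05]  ψ = [1, 1, 1, 1]  (obs o_3=1)
t=4: δ = [6.998e-06, 5.249e-06, 4.666e-06, 2.333e-06]  ψ = [2, 2, 0, 3]  (obs o_4=0)
t=5: δ = [5.599e-07, 4.724e-07, 4.199e-07, 2.100e-07]  ψ = [0, 1, 0, 1]  (obs o_5=3)
t=6: δ = [2.239e-08, 2.834e-08, 3.359e-08, 2.834e-08]  ψ = [0, 1, 0, 1]  (obs o_6=2)
backtrack: best end state = 2; path = [3, 3, 1, 2, 0, 0, 2]

path = [3, 3, 1, 2, 0, 0, 2]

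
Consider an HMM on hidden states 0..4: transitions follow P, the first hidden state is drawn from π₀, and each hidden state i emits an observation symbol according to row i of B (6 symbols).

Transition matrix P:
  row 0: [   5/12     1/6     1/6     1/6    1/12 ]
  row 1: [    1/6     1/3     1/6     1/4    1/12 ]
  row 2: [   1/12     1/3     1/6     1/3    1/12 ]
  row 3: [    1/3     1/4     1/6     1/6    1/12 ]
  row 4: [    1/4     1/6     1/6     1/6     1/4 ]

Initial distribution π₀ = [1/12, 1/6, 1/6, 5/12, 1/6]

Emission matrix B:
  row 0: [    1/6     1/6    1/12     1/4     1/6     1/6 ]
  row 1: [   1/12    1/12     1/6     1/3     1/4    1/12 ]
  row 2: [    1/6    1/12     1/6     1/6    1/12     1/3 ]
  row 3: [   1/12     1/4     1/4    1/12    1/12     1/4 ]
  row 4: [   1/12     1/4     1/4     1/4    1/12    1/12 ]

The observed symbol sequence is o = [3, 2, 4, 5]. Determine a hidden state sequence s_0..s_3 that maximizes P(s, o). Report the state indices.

path = [1, 1, 1, 3]

t=0: δ = [2.083e-02, 5.556e-02, 2.778e-02, 3.472e-02, 4.167e-02]  (obs o_0=3)
t=1: δ = [9.645e-04, 3.086e-03, 1.543e-03, 3.472e-03, 2.604e-03]  ψ = [3, 1, 1, 1, 4]  (obs o_1=2)
t=2: δ = [1.929e-04, 2.572e-04, 4.823e-05, 6.430e-05, 5.425e-05]  ψ = [3, 1, 3, 1, 4]  (obs o_2=4)
t=3: δ = [1.340e-05, 7.144e-06, 1.429e-05, 1.608e-05, 1.786e-06]  ψ = [0, 1, 1, 1, 1]  (obs o_3=5)
backtrack: best end state = 3; path = [1, 1, 1, 3]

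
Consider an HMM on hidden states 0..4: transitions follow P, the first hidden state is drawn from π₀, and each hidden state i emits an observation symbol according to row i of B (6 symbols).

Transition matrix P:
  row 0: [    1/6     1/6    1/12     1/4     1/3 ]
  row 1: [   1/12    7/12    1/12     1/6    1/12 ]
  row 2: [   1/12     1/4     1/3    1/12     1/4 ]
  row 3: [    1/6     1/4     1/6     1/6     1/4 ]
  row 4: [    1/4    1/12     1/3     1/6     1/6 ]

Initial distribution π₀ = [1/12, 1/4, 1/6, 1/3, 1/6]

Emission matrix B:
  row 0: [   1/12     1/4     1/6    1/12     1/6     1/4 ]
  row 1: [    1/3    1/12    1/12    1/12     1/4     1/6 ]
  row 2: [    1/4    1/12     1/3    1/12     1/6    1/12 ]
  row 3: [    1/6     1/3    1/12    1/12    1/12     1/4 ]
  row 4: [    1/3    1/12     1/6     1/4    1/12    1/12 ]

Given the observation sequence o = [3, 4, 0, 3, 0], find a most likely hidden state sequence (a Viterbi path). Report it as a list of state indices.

t=0: δ = [6.944e-03, 2.083e-02, 1.389e-02, 2.778e-02, 4.167e-02]  (obs o_0=3)
t=1: δ = [1.736e-03, 3.038e-03, 2.315e-03, 5.787e-04, 5.787e-04]  ψ = [4, 1, 4, 4, 3]  (obs o_1=4)
t=2: δ = [2.411e-05, 5.908e-04, 1.929e-04, 8.439e-05, 1.929e-04]  ψ = [0, 1, 2, 1, 0]  (obs o_2=0)
t=3: δ = [4.103e-06, 2.872e-05, 5.358e-06, 8.205e-06, 1.231e-05]  ψ = [1, 1, 2, 1, 1]  (obs o_3=3)
t=4: δ = [2.564e-07, 5.584e-06, 1.026e-06, 7.977e-07, 7.977e-07]  ψ = [4, 1, 4, 1, 1]  (obs o_4=0)
backtrack: best end state = 1; path = [1, 1, 1, 1, 1]

path = [1, 1, 1, 1, 1]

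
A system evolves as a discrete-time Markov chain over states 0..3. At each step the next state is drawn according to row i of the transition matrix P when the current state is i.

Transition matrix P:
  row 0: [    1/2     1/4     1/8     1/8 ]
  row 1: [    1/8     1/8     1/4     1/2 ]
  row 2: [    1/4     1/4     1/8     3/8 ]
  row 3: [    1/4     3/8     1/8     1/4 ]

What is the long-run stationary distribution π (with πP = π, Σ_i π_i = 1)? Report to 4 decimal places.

Balance equations π_j = Σ_i π_i·P[i][j]:
  π_0 = 1/2·π_0 + 1/8·π_1 + 1/4·π_2 + 1/4·π_3
  π_1 = 1/4·π_0 + 1/8·π_1 + 1/4·π_2 + 3/8·π_3
  π_2 = 1/8·π_0 + 1/4·π_1 + 1/8·π_2 + 1/8·π_3
  normalize: π_0 + π_1 + π_2 + π_3 = 1
Solving the linear system gives exactly π = [139/478, 61/239, 75/478, 71/239].

π = [0.2908, 0.2552, 0.1569, 0.2971]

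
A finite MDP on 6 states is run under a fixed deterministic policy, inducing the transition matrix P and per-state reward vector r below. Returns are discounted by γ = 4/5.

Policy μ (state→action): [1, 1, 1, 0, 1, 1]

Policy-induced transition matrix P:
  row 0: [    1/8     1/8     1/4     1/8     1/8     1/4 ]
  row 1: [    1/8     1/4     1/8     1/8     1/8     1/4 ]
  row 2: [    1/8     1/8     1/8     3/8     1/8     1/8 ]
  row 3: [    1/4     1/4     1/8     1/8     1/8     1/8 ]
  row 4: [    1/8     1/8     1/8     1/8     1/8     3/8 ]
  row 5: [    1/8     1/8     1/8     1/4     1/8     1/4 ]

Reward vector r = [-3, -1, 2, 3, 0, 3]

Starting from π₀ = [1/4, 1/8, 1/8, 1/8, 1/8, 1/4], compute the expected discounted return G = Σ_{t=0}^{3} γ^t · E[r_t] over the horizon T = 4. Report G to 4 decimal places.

G = 2.3525

t=0: π = [0.2500, 0.1250, 0.1250, 0.1250, 0.1250, 0.2500], E[r] = 0.5000, γ^t·E[r] = 0.500000, running G = 0.500000
t=1: π = [0.1406, 0.1563, 0.1563, 0.1875, 0.1250, 0.2344], E[r] = 1.0000, γ^t·E[r] = 0.800000, running G = 1.300000
t=2: π = [0.1484, 0.1680, 0.1426, 0.1934, 0.1250, 0.2227], E[r] = 0.9199, γ^t·E[r] = 0.588750, running G = 1.888750
t=3: π = [0.1492, 0.1702, 0.1436, 0.1885, 0.1250, 0.2236], E[r] = 0.9058, γ^t·E[r] = 0.463750, running G = 2.352500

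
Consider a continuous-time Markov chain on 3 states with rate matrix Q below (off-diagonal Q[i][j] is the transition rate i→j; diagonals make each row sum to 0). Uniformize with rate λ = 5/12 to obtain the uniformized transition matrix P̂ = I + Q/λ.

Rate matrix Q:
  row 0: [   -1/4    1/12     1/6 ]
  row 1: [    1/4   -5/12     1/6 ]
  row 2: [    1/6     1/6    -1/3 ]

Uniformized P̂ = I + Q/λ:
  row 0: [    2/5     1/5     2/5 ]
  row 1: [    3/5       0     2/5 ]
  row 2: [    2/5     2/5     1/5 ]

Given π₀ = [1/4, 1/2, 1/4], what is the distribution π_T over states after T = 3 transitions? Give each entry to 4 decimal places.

π = [0.4480, 0.2180, 0.3340]

t=0: π = [0.2500, 0.5000, 0.2500]
t=1: π = [0.5000, 0.1500, 0.3500]
t=2: π = [0.4300, 0.2400, 0.3300]
t=3: π = [0.4480, 0.2180, 0.3340]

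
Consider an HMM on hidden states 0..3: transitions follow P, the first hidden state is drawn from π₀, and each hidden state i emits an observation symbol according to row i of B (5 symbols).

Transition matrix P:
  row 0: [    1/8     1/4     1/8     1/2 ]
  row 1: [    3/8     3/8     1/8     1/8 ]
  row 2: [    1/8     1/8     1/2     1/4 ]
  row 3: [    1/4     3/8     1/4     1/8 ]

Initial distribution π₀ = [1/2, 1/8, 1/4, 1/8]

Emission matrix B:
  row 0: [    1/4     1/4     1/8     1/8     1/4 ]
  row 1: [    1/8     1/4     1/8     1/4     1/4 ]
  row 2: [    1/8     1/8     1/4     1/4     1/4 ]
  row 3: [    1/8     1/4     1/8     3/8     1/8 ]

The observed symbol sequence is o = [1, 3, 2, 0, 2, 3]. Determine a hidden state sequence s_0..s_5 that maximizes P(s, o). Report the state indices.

path = [0, 3, 2, 2, 2, 2]

t=0: δ = [1.250e-01, 3.125e-02, 3.125e-02, 3.125e-02]  (obs o_0=1)
t=1: δ = [1.953e-03, 7.812e-03, 3.906e-03, 2.344e-02]  ψ = [0, 0, 0, 0]  (obs o_1=3)
t=2: δ = [7.324e-04, 1.099e-03, 1.465e-03, 3.662e-04]  ψ = [3, 3, 3, 3]  (obs o_2=2)
t=3: δ = [1.030e-04, 5.150e-05, 9.155e-05, 4.578e-05]  ψ = [1, 1, 2, 0]  (obs o_3=0)
t=4: δ = [2.414e-06, 3.219e-06, 1.144e-05, 6.437e-06]  ψ = [1, 0, 2, 0]  (obs o_4=2)
t=5: δ = [2.012e-07, 6.035e-07, 1.431e-06, 1.073e-06]  ψ = [3, 3, 2, 2]  (obs o_5=3)
backtrack: best end state = 2; path = [0, 3, 2, 2, 2, 2]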